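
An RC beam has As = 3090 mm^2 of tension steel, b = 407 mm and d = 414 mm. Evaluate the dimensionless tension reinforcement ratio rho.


rho = As / (b * d)
= 3090 / (407 * 414)
= 3090 / 168498
= 0.018338 (dimensionless)

0.018338 (dimensionless)


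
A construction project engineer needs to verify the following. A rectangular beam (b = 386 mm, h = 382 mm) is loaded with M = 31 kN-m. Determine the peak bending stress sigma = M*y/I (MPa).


I = b * h^3 / 12 = 386 * 382^3 / 12 = 1793065470.67 mm^4
y = h / 2 = 382 / 2 = 191.0 mm
M = 31 kN-m = 31000000.0 N-mm
sigma = M * y / I = 31000000.0 * 191.0 / 1793065470.67
= 3.3 MPa

3.3 MPa


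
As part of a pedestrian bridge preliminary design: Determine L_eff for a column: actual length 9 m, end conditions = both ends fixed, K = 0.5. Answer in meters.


L_eff = K * L
= 0.5 * 9
= 4.5 m

4.5 m


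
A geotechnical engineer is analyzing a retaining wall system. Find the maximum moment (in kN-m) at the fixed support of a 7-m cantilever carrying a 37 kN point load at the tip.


For a cantilever with a point load at the free end:
M_max = P * L = 37 * 7 = 259 kN-m

259 kN-m


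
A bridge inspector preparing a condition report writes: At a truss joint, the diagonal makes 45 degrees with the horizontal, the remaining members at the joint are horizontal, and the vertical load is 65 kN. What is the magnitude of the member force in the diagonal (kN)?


At the joint, only the diagonal has a vertical component, so vertical equilibrium gives:
F * sin(45) = 65
F = 65 / sin(45)
= 65 / 0.707107
= 91.92 kN

91.92 kN


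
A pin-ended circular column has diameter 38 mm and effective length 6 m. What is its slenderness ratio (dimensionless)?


Radius of gyration r = d / 4 = 38 / 4 = 9.5 mm
L_eff = 6000.0 mm
Slenderness ratio = L / r = 6000.0 / 9.5 = 631.58 (dimensionless)

631.58 (dimensionless)


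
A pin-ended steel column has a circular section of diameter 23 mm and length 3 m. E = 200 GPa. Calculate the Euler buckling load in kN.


I = pi * d^4 / 64 = 13736.66 mm^4
L = 3000.0 mm
P_cr = pi^2 * E * I / L^2
= 9.8696 * 200000.0 * 13736.66 / 3000.0^2
= 3012.79 N = 3.0128 kN

3.0128 kN


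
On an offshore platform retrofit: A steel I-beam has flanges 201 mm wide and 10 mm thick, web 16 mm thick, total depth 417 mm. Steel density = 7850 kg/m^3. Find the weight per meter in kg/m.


A_flanges = 2 * 201 * 10 = 4020 mm^2
A_web = (417 - 2 * 10) * 16 = 6352 mm^2
A_total = 4020 + 6352 = 10372 mm^2 = 0.010372 m^2
Weight = rho * A = 7850 * 0.010372 = 81.4202 kg/m

81.4202 kg/m


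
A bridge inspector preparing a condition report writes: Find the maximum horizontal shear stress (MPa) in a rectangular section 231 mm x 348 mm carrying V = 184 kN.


A = b * h = 231 * 348 = 80388 mm^2
V = 184 kN = 184000.0 N
tau_max = 1.5 * V / A = 1.5 * 184000.0 / 80388
= 3.4333 MPa

3.4333 MPa


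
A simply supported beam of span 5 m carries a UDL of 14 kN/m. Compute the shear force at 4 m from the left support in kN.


R_A = w * L / 2 = 14 * 5 / 2 = 35.0 kN
V(x) = R_A - w * x = 35.0 - 14 * 4
= -21.0 kN

-21.0 kN


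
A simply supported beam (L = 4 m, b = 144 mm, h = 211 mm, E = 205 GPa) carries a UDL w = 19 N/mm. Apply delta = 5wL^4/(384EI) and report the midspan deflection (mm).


I = 144 * 211^3 / 12 = 112727172.0 mm^4
L = 4000.0 mm, w = 19 N/mm, E = 205000.0 MPa
delta = 5 * w * L^4 / (384 * E * I)
= 5 * 19 * 4000.0^4 / (384 * 205000.0 * 112727172.0)
= 2.7406 mm

2.7406 mm


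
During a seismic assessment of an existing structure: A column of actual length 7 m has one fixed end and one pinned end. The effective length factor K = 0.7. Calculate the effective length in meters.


L_eff = K * L
= 0.7 * 7
= 4.9 m

4.9 m


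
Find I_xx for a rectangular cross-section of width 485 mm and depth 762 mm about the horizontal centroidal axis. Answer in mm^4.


I = b * h^3 / 12
= 485 * 762^3 / 12
= 485 * 442450728 / 12
= 17882383590.0 mm^4

17882383590.0 mm^4


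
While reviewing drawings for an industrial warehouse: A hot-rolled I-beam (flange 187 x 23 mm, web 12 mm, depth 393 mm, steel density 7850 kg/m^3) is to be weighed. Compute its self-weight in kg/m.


A_flanges = 2 * 187 * 23 = 8602 mm^2
A_web = (393 - 2 * 23) * 12 = 4164 mm^2
A_total = 8602 + 4164 = 12766 mm^2 = 0.012766 m^2
Weight = rho * A = 7850 * 0.012766 = 100.2131 kg/m

100.2131 kg/m


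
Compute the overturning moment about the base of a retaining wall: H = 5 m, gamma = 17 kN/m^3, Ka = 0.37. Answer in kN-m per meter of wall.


Pa = 0.5 * Ka * gamma * H^2
= 0.5 * 0.37 * 17 * 5^2
= 78.625 kN/m
Arm = H / 3 = 5 / 3 = 1.6667 m
Mo = Pa * arm = Pa * H / 3 = 78.625 * 5 / 3 = 131.0417 kN-m/m

131.0417 kN-m/m


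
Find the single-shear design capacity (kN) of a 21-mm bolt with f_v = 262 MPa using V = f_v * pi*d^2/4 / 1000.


A = pi * d^2 / 4 = pi * 21^2 / 4 = 346.3606 mm^2
V = f_v * A / 1000 = 262 * 346.3606 / 1000
= 90.7465 kN

90.7465 kN


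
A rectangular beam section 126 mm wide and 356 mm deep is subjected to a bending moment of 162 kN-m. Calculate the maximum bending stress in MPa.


I = b * h^3 / 12 = 126 * 356^3 / 12 = 473739168.0 mm^4
y = h / 2 = 356 / 2 = 178.0 mm
M = 162 kN-m = 162000000.0 N-mm
sigma = M * y / I = 162000000.0 * 178.0 / 473739168.0
= 60.87 MPa

60.87 MPa


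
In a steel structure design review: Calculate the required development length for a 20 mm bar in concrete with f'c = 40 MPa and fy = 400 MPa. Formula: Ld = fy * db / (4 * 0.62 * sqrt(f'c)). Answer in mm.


Ld = (fy * db) / (4 * 0.62 * sqrt(f'c))
= (400 * 20) / (4 * 0.62 * sqrt(40))
= 8000 / 15.6849
= 510.04 mm

510.04 mm


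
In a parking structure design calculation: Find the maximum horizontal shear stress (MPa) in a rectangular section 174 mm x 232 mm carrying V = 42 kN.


A = b * h = 174 * 232 = 40368 mm^2
V = 42 kN = 42000.0 N
tau_max = 1.5 * V / A = 1.5 * 42000.0 / 40368
= 1.5606 MPa

1.5606 MPa


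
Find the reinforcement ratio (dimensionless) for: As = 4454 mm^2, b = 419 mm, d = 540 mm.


rho = As / (b * d)
= 4454 / (419 * 540)
= 4454 / 226260
= 0.019685 (dimensionless)

0.019685 (dimensionless)


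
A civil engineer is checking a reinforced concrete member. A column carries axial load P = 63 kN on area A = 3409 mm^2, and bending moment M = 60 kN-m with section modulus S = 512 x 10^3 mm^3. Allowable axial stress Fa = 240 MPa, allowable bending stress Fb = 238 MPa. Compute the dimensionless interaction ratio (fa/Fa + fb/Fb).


f_a = P / A = 63000.0 / 3409 = 18.4805 MPa
f_b = M / S = 60000000.0 / 512000.0 = 117.1875 MPa
Ratio = f_a / Fa + f_b / Fb
= 18.4805 / 240 + 117.1875 / 238
= 0.5694 (dimensionless)

0.5694 (dimensionless)


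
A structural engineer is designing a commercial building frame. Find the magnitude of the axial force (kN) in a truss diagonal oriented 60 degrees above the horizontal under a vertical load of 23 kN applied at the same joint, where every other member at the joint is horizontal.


At the joint, only the diagonal has a vertical component, so vertical equilibrium gives:
F * sin(60) = 23
F = 23 / sin(60)
= 23 / 0.866025
= 26.56 kN

26.56 kN


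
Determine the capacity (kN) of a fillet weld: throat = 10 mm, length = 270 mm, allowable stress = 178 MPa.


Strength = throat * length * allowable stress
= 10 * 270 * 178 N
= 480600 N
= 480.6 kN

480.6 kN


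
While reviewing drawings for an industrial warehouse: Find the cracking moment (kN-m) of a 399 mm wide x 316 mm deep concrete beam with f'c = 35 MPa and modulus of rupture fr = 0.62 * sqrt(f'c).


fr = 0.62 * sqrt(35) = 0.62 * 5.9161 = 3.668 MPa
I = 399 * 316^3 / 12 = 1049186992.0 mm^4
y_t = 158.0 mm
M_cr = fr * I / y_t = 3.668 * 1049186992.0 / 158.0 N-mm
= 24.3569 kN-m

24.3569 kN-m


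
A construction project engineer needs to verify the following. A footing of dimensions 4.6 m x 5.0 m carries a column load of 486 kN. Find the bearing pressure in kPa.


A = 4.6 * 5.0 = 23.0 m^2
q = P / A = 486 / 23.0
= 21.1304 kPa

21.1304 kPa


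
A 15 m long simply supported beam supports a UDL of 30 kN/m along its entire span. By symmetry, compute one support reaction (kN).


Total load = w * L = 30 * 15 = 450 kN
By symmetry, each reaction R = total / 2 = 450 / 2 = 225.0 kN

225.0 kN


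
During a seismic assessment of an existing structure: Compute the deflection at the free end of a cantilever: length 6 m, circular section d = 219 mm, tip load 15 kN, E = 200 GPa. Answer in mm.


I = pi * d^4 / 64 = pi * 219^4 / 64 = 112913627.02 mm^4
L = 6000.0 mm, P = 15000.0 N, E = 200000.0 MPa
delta = P * L^3 / (3 * E * I)
= 15000.0 * 6000.0^3 / (3 * 200000.0 * 112913627.02)
= 47.8242 mm

47.8242 mm


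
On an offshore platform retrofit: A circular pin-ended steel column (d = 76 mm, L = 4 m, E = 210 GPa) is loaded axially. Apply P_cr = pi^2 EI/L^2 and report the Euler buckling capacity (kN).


I = pi * d^4 / 64 = 1637661.98 mm^4
L = 4000.0 mm
P_cr = pi^2 * E * I / L^2
= 9.8696 * 210000.0 * 1637661.98 / 4000.0^2
= 212140.37 N = 212.1404 kN

212.1404 kN


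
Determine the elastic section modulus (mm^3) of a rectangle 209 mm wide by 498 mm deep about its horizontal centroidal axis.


S = b * h^2 / 6
= 209 * 498^2 / 6
= 209 * 248004 / 6
= 8638806.0 mm^3

8638806.0 mm^3


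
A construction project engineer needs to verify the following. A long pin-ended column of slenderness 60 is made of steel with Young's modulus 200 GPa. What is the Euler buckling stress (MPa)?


sigma_cr = pi^2 * E / lambda^2
= 9.8696 * 200000.0 / 60^2
= 9.8696 * 200000.0 / 3600
= 548.3114 MPa

548.3114 MPa


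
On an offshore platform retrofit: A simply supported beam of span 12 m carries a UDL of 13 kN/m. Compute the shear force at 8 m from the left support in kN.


R_A = w * L / 2 = 13 * 12 / 2 = 78.0 kN
V(x) = R_A - w * x = 78.0 - 13 * 8
= -26.0 kN

-26.0 kN


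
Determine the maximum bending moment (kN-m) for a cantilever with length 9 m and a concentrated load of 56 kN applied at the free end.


For a cantilever with a point load at the free end:
M_max = P * L = 56 * 9 = 504 kN-m

504 kN-m


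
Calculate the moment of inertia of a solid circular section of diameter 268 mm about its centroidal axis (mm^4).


r = d / 2 = 268 / 2 = 134.0 mm
I = pi * r^4 / 4 = pi * 134.0^4 / 4
= 253226454.78 mm^4

253226454.78 mm^4


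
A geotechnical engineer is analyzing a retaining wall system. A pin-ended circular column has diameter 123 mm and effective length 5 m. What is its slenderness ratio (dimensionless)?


Radius of gyration r = d / 4 = 123 / 4 = 30.75 mm
L_eff = 5000.0 mm
Slenderness ratio = L / r = 5000.0 / 30.75 = 162.6 (dimensionless)

162.6 (dimensionless)


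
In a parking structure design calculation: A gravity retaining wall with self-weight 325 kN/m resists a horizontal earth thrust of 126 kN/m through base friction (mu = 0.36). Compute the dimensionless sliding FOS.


Resisting force = mu * W = 0.36 * 325 = 117.0 kN/m
FOS = Resisting / Driving = 117.0 / 126
= 0.9286 (dimensionless)

0.9286 (dimensionless)


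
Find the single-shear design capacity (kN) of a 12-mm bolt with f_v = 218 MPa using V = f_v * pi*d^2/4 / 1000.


A = pi * d^2 / 4 = pi * 12^2 / 4 = 113.0973 mm^2
V = f_v * A / 1000 = 218 * 113.0973 / 1000
= 24.6552 kN

24.6552 kN


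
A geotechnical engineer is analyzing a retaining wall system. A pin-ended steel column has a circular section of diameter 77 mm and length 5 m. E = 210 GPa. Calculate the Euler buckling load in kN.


I = pi * d^4 / 64 = 1725570.86 mm^4
L = 5000.0 mm
P_cr = pi^2 * E * I / L^2
= 9.8696 * 210000.0 * 1725570.86 / 5000.0^2
= 143057.9 N = 143.0579 kN

143.0579 kN


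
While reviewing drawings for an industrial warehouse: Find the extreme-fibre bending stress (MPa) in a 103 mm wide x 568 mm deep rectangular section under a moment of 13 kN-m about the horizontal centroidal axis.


I = b * h^3 / 12 = 103 * 568^3 / 12 = 1572899541.33 mm^4
y = h / 2 = 568 / 2 = 284.0 mm
M = 13 kN-m = 13000000.0 N-mm
sigma = M * y / I = 13000000.0 * 284.0 / 1572899541.33
= 2.35 MPa

2.35 MPa


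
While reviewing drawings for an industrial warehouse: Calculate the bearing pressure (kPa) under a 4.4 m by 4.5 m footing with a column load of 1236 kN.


A = 4.4 * 4.5 = 19.8 m^2
q = P / A = 1236 / 19.8
= 62.4242 kPa

62.4242 kPa


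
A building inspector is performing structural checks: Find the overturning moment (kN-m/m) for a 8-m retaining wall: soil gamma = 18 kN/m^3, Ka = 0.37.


Pa = 0.5 * Ka * gamma * H^2
= 0.5 * 0.37 * 18 * 8^2
= 213.12 kN/m
Arm = H / 3 = 8 / 3 = 2.6667 m
Mo = Pa * arm = Pa * H / 3 = 213.12 * 8 / 3 = 568.32 kN-m/m

568.32 kN-m/m


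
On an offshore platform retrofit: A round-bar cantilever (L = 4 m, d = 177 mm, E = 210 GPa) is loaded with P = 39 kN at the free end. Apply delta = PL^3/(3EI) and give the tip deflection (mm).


I = pi * d^4 / 64 = pi * 177^4 / 64 = 48179574.94 mm^4
L = 4000.0 mm, P = 39000.0 N, E = 210000.0 MPa
delta = P * L^3 / (3 * E * I)
= 39000.0 * 4000.0^3 / (3 * 210000.0 * 48179574.94)
= 82.232 mm

82.232 mm


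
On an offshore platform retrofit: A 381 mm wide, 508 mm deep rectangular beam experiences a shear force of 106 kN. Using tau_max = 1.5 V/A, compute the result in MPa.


A = b * h = 381 * 508 = 193548 mm^2
V = 106 kN = 106000.0 N
tau_max = 1.5 * V / A = 1.5 * 106000.0 / 193548
= 0.8215 MPa

0.8215 MPa


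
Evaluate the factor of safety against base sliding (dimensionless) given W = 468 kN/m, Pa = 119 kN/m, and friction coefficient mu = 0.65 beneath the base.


Resisting force = mu * W = 0.65 * 468 = 304.2 kN/m
FOS = Resisting / Driving = 304.2 / 119
= 2.5563 (dimensionless)

2.5563 (dimensionless)


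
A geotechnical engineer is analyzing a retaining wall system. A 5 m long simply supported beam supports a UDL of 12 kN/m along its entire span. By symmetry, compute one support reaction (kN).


Total load = w * L = 12 * 5 = 60 kN
By symmetry, each reaction R = total / 2 = 60 / 2 = 30.0 kN

30.0 kN


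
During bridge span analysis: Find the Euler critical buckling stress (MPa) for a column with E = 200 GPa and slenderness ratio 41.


sigma_cr = pi^2 * E / lambda^2
= 9.8696 * 200000.0 / 41^2
= 9.8696 * 200000.0 / 1681
= 1174.2539 MPa

1174.2539 MPa


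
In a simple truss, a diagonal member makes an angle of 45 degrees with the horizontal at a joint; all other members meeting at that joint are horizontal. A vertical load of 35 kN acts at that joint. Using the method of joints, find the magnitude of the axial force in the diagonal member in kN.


At the joint, only the diagonal has a vertical component, so vertical equilibrium gives:
F * sin(45) = 35
F = 35 / sin(45)
= 35 / 0.707107
= 49.5 kN

49.5 kN


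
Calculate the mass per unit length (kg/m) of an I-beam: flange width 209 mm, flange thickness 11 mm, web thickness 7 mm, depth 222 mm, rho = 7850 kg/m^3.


A_flanges = 2 * 209 * 11 = 4598 mm^2
A_web = (222 - 2 * 11) * 7 = 1400 mm^2
A_total = 4598 + 1400 = 5998 mm^2 = 0.005998 m^2
Weight = rho * A = 7850 * 0.005998 = 47.0843 kg/m

47.0843 kg/m


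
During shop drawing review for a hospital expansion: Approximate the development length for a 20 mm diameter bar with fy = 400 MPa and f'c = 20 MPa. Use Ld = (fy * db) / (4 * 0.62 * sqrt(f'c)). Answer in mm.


Ld = (fy * db) / (4 * 0.62 * sqrt(f'c))
= (400 * 20) / (4 * 0.62 * sqrt(20))
= 8000 / 11.0909
= 721.31 mm

721.31 mm


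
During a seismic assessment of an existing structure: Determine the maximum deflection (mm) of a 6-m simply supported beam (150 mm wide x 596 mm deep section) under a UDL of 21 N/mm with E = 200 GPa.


I = 150 * 596^3 / 12 = 2646359200.0 mm^4
L = 6000.0 mm, w = 21 N/mm, E = 200000.0 MPa
delta = 5 * w * L^4 / (384 * E * I)
= 5 * 21 * 6000.0^4 / (384 * 200000.0 * 2646359200.0)
= 0.6696 mm

0.6696 mm


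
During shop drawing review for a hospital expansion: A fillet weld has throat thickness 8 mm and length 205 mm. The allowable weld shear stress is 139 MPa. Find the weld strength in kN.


Strength = throat * length * allowable stress
= 8 * 205 * 139 N
= 227960 N
= 227.96 kN

227.96 kN


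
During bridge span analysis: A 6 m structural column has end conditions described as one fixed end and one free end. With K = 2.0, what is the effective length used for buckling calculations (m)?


L_eff = K * L
= 2.0 * 6
= 12.0 m

12.0 m


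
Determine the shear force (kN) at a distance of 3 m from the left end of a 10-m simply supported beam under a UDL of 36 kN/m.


R_A = w * L / 2 = 36 * 10 / 2 = 180.0 kN
V(x) = R_A - w * x = 180.0 - 36 * 3
= 72.0 kN

72.0 kN


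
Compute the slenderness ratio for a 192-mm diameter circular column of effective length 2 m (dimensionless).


Radius of gyration r = d / 4 = 192 / 4 = 48.0 mm
L_eff = 2000.0 mm
Slenderness ratio = L / r = 2000.0 / 48.0 = 41.67 (dimensionless)

41.67 (dimensionless)


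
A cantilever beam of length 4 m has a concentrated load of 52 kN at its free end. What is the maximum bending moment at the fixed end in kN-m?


For a cantilever with a point load at the free end:
M_max = P * L = 52 * 4 = 208 kN-m

208 kN-m


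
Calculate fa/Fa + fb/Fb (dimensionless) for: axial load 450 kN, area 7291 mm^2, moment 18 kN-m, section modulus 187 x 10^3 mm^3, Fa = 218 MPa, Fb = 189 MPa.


f_a = P / A = 450000.0 / 7291 = 61.7199 MPa
f_b = M / S = 18000000.0 / 187000.0 = 96.2567 MPa
Ratio = f_a / Fa + f_b / Fb
= 61.7199 / 218 + 96.2567 / 189
= 0.7924 (dimensionless)

0.7924 (dimensionless)


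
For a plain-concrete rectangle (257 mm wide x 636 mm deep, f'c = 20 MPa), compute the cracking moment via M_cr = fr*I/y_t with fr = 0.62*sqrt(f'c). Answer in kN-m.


fr = 0.62 * sqrt(20) = 0.62 * 4.4721 = 2.7727 MPa
I = 257 * 636^3 / 12 = 5509640016.0 mm^4
y_t = 318.0 mm
M_cr = fr * I / y_t = 2.7727 * 5509640016.0 / 318.0 N-mm
= 48.04 kN-m

48.04 kN-m


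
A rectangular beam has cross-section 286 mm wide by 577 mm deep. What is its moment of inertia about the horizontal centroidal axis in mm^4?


I = b * h^3 / 12
= 286 * 577^3 / 12
= 286 * 192100033 / 12
= 4578384119.83 mm^4

4578384119.83 mm^4


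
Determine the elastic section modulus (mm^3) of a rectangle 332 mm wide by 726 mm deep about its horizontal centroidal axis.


S = b * h^2 / 6
= 332 * 726^2 / 6
= 332 * 527076 / 6
= 29164872.0 mm^3

29164872.0 mm^3


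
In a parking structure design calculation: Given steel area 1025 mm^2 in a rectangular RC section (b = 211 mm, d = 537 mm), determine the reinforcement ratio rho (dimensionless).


rho = As / (b * d)
= 1025 / (211 * 537)
= 1025 / 113307
= 0.009046 (dimensionless)

0.009046 (dimensionless)


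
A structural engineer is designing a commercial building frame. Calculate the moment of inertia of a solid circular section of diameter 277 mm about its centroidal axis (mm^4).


r = d / 2 = 277 / 2 = 138.5 mm
I = pi * r^4 / 4 = pi * 138.5^4 / 4
= 288994099.02 mm^4

288994099.02 mm^4


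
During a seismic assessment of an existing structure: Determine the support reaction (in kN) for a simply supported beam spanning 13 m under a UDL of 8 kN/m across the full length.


Total load = w * L = 8 * 13 = 104 kN
By symmetry, each reaction R = total / 2 = 104 / 2 = 52.0 kN

52.0 kN


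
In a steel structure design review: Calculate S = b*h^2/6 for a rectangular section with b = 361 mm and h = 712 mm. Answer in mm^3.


S = b * h^2 / 6
= 361 * 712^2 / 6
= 361 * 506944 / 6
= 30501130.67 mm^3

30501130.67 mm^3


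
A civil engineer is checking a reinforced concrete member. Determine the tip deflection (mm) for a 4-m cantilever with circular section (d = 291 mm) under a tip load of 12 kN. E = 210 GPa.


I = pi * d^4 / 64 = pi * 291^4 / 64 = 351999344.44 mm^4
L = 4000.0 mm, P = 12000.0 N, E = 210000.0 MPa
delta = P * L^3 / (3 * E * I)
= 12000.0 * 4000.0^3 / (3 * 210000.0 * 351999344.44)
= 3.4632 mm

3.4632 mm


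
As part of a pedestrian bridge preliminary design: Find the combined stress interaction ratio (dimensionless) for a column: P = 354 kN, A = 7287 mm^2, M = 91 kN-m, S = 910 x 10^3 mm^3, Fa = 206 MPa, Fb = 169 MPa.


f_a = P / A = 354000.0 / 7287 = 48.5797 MPa
f_b = M / S = 91000000.0 / 910000.0 = 100.0 MPa
Ratio = f_a / Fa + f_b / Fb
= 48.5797 / 206 + 100.0 / 169
= 0.8275 (dimensionless)

0.8275 (dimensionless)


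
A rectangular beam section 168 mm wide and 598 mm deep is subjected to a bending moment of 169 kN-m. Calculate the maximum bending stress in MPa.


I = b * h^3 / 12 = 168 * 598^3 / 12 = 2993860688.0 mm^4
y = h / 2 = 598 / 2 = 299.0 mm
M = 169 kN-m = 169000000.0 N-mm
sigma = M * y / I = 169000000.0 * 299.0 / 2993860688.0
= 16.88 MPa

16.88 MPa


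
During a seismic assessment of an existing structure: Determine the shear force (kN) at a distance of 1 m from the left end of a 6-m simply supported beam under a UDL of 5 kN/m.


R_A = w * L / 2 = 5 * 6 / 2 = 15.0 kN
V(x) = R_A - w * x = 15.0 - 5 * 1
= 10.0 kN

10.0 kN


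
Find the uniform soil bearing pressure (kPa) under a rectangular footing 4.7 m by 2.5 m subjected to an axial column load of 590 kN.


A = 4.7 * 2.5 = 11.75 m^2
q = P / A = 590 / 11.75
= 50.2128 kPa

50.2128 kPa


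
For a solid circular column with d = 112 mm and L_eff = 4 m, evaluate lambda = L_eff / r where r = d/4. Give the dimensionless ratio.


Radius of gyration r = d / 4 = 112 / 4 = 28.0 mm
L_eff = 4000.0 mm
Slenderness ratio = L / r = 4000.0 / 28.0 = 142.86 (dimensionless)

142.86 (dimensionless)


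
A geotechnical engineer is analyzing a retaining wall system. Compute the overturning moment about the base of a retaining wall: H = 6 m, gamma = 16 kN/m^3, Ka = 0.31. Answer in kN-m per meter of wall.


Pa = 0.5 * Ka * gamma * H^2
= 0.5 * 0.31 * 16 * 6^2
= 89.28 kN/m
Arm = H / 3 = 6 / 3 = 2.0 m
Mo = Pa * arm = Pa * H / 3 = 89.28 * 6 / 3 = 178.56 kN-m/m

178.56 kN-m/m


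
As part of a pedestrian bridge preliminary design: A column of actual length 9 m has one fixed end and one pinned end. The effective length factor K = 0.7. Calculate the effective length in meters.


L_eff = K * L
= 0.7 * 9
= 6.3 m

6.3 m


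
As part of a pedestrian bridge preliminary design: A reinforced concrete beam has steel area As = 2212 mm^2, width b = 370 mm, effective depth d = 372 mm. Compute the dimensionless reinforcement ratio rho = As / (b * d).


rho = As / (b * d)
= 2212 / (370 * 372)
= 2212 / 137640
= 0.016071 (dimensionless)

0.016071 (dimensionless)


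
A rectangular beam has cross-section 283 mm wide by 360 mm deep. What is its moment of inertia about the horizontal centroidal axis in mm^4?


I = b * h^3 / 12
= 283 * 360^3 / 12
= 283 * 46656000 / 12
= 1100304000.0 mm^4

1100304000.0 mm^4


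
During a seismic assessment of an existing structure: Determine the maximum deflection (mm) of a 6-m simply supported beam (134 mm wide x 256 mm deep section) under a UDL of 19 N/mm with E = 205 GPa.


I = 134 * 256^3 / 12 = 187345578.67 mm^4
L = 6000.0 mm, w = 19 N/mm, E = 205000.0 MPa
delta = 5 * w * L^4 / (384 * E * I)
= 5 * 19 * 6000.0^4 / (384 * 205000.0 * 187345578.67)
= 8.3483 mm

8.3483 mm


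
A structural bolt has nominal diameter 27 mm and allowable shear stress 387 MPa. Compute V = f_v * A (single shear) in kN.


A = pi * d^2 / 4 = pi * 27^2 / 4 = 572.5553 mm^2
V = f_v * A / 1000 = 387 * 572.5553 / 1000
= 221.5789 kN

221.5789 kN


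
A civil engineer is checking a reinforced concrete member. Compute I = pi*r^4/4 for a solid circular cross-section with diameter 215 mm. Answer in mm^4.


r = d / 2 = 215 / 2 = 107.5 mm
I = pi * r^4 / 4 = pi * 107.5^4 / 4
= 104887501.03 mm^4

104887501.03 mm^4


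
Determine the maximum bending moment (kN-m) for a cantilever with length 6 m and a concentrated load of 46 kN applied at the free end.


For a cantilever with a point load at the free end:
M_max = P * L = 46 * 6 = 276 kN-m

276 kN-m


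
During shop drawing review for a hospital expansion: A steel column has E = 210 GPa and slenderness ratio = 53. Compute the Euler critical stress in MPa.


sigma_cr = pi^2 * E / lambda^2
= 9.8696 * 210000.0 / 53^2
= 9.8696 * 210000.0 / 2809
= 737.8487 MPa

737.8487 MPa


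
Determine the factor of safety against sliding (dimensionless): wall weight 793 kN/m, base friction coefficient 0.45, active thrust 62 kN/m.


Resisting force = mu * W = 0.45 * 793 = 356.85 kN/m
FOS = Resisting / Driving = 356.85 / 62
= 5.7556 (dimensionless)

5.7556 (dimensionless)


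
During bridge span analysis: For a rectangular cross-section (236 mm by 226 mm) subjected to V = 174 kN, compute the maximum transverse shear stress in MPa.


A = b * h = 236 * 226 = 53336 mm^2
V = 174 kN = 174000.0 N
tau_max = 1.5 * V / A = 1.5 * 174000.0 / 53336
= 4.8935 MPa

4.8935 MPa


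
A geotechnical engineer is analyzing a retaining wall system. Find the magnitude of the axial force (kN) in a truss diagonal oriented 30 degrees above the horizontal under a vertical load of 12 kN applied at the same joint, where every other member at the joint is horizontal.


At the joint, only the diagonal has a vertical component, so vertical equilibrium gives:
F * sin(30) = 12
F = 12 / sin(30)
= 12 / 0.5
= 24.0 kN

24.0 kN


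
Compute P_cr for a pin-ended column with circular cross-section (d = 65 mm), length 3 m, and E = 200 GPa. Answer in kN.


I = pi * d^4 / 64 = 876240.51 mm^4
L = 3000.0 mm
P_cr = pi^2 * E * I / L^2
= 9.8696 * 200000.0 * 876240.51 / 3000.0^2
= 192181.05 N = 192.181 kN

192.181 kN


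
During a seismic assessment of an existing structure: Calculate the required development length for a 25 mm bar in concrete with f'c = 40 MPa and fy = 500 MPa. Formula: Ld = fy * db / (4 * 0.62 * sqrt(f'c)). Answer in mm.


Ld = (fy * db) / (4 * 0.62 * sqrt(f'c))
= (500 * 25) / (4 * 0.62 * sqrt(40))
= 12500 / 15.6849
= 796.94 mm

796.94 mm


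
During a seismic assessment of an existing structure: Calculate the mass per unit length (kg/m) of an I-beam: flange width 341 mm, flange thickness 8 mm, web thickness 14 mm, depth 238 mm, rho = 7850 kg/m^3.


A_flanges = 2 * 341 * 8 = 5456 mm^2
A_web = (238 - 2 * 8) * 14 = 3108 mm^2
A_total = 5456 + 3108 = 8564 mm^2 = 0.008564 m^2
Weight = rho * A = 7850 * 0.008564 = 67.2274 kg/m

67.2274 kg/m


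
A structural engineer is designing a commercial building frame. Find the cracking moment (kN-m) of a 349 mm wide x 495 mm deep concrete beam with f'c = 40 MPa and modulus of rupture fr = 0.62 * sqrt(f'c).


fr = 0.62 * sqrt(40) = 0.62 * 6.3246 = 3.9212 MPa
I = 349 * 495^3 / 12 = 3527441156.25 mm^4
y_t = 247.5 mm
M_cr = fr * I / y_t = 3.9212 * 3527441156.25 / 247.5 N-mm
= 55.8864 kN-m

55.8864 kN-m


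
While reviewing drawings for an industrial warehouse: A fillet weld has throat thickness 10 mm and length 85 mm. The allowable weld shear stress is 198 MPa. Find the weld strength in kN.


Strength = throat * length * allowable stress
= 10 * 85 * 198 N
= 168300 N
= 168.3 kN

168.3 kN


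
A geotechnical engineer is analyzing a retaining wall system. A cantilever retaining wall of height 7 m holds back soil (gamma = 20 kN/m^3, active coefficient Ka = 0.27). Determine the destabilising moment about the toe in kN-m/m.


Pa = 0.5 * Ka * gamma * H^2
= 0.5 * 0.27 * 20 * 7^2
= 132.3 kN/m
Arm = H / 3 = 7 / 3 = 2.3333 m
Mo = Pa * arm = Pa * H / 3 = 132.3 * 7 / 3 = 308.7 kN-m/m

308.7 kN-m/m


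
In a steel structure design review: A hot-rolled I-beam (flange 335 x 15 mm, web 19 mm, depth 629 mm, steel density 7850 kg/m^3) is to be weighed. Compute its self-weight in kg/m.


A_flanges = 2 * 335 * 15 = 10050 mm^2
A_web = (629 - 2 * 15) * 19 = 11381 mm^2
A_total = 10050 + 11381 = 21431 mm^2 = 0.021431 m^2
Weight = rho * A = 7850 * 0.021431 = 168.2334 kg/m

168.2334 kg/m


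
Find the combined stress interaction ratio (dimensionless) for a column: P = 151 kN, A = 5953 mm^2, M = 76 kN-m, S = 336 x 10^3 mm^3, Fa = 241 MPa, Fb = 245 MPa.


f_a = P / A = 151000.0 / 5953 = 25.3654 MPa
f_b = M / S = 76000000.0 / 336000.0 = 226.1905 MPa
Ratio = f_a / Fa + f_b / Fb
= 25.3654 / 241 + 226.1905 / 245
= 1.0285 (dimensionless)

1.0285 (dimensionless)


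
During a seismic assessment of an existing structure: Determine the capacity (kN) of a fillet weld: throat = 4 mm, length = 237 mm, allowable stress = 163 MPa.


Strength = throat * length * allowable stress
= 4 * 237 * 163 N
= 154524 N
= 154.52 kN

154.52 kN


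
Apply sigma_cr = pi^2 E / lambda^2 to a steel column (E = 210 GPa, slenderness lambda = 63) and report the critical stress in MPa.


sigma_cr = pi^2 * E / lambda^2
= 9.8696 * 210000.0 / 63^2
= 9.8696 * 210000.0 / 3969
= 522.2013 MPa

522.2013 MPa


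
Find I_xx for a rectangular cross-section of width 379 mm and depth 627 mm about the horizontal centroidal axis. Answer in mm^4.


I = b * h^3 / 12
= 379 * 627^3 / 12
= 379 * 246491883 / 12
= 7785035304.75 mm^4

7785035304.75 mm^4


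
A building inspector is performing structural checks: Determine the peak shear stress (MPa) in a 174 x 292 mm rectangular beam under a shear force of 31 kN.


A = b * h = 174 * 292 = 50808 mm^2
V = 31 kN = 31000.0 N
tau_max = 1.5 * V / A = 1.5 * 31000.0 / 50808
= 0.9152 MPa

0.9152 MPa


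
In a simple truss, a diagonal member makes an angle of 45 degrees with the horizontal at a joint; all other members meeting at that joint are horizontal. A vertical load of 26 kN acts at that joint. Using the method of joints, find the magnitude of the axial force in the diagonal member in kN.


At the joint, only the diagonal has a vertical component, so vertical equilibrium gives:
F * sin(45) = 26
F = 26 / sin(45)
= 26 / 0.707107
= 36.77 kN

36.77 kN


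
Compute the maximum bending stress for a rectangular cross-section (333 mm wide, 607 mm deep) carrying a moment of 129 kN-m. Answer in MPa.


I = b * h^3 / 12 = 333 * 607^3 / 12 = 6206247068.25 mm^4
y = h / 2 = 607 / 2 = 303.5 mm
M = 129 kN-m = 129000000.0 N-mm
sigma = M * y / I = 129000000.0 * 303.5 / 6206247068.25
= 6.31 MPa

6.31 MPa


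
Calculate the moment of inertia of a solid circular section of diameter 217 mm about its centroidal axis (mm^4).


r = d / 2 = 217 / 2 = 108.5 mm
I = pi * r^4 / 4 = pi * 108.5^4 / 4
= 108845087.82 mm^4

108845087.82 mm^4


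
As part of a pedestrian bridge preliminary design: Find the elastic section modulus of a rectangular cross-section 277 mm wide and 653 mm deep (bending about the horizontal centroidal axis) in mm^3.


S = b * h^2 / 6
= 277 * 653^2 / 6
= 277 * 426409 / 6
= 19685882.17 mm^3

19685882.17 mm^3


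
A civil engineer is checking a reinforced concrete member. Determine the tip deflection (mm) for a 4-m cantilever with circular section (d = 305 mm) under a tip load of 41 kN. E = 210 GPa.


I = pi * d^4 / 64 = pi * 305^4 / 64 = 424785081.72 mm^4
L = 4000.0 mm, P = 41000.0 N, E = 210000.0 MPa
delta = P * L^3 / (3 * E * I)
= 41000.0 * 4000.0^3 / (3 * 210000.0 * 424785081.72)
= 9.8051 mm

9.8051 mm


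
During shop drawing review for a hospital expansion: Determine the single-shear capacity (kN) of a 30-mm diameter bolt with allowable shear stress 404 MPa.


A = pi * d^2 / 4 = pi * 30^2 / 4 = 706.8583 mm^2
V = f_v * A / 1000 = 404 * 706.8583 / 1000
= 285.5708 kN

285.5708 kN


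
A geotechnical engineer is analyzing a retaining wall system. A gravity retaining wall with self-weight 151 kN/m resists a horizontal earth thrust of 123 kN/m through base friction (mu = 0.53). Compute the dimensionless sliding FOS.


Resisting force = mu * W = 0.53 * 151 = 80.03 kN/m
FOS = Resisting / Driving = 80.03 / 123
= 0.6507 (dimensionless)

0.6507 (dimensionless)


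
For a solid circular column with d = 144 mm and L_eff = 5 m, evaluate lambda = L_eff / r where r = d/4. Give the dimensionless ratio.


Radius of gyration r = d / 4 = 144 / 4 = 36.0 mm
L_eff = 5000.0 mm
Slenderness ratio = L / r = 5000.0 / 36.0 = 138.89 (dimensionless)

138.89 (dimensionless)


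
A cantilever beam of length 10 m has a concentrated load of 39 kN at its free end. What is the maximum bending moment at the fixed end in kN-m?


For a cantilever with a point load at the free end:
M_max = P * L = 39 * 10 = 390 kN-m

390 kN-m


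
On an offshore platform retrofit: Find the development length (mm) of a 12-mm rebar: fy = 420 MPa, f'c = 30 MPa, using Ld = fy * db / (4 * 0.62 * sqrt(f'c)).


Ld = (fy * db) / (4 * 0.62 * sqrt(f'c))
= (420 * 12) / (4 * 0.62 * sqrt(30))
= 5040 / 13.5835
= 371.04 mm

371.04 mm


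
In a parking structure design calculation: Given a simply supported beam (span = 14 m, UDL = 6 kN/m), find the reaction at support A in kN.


Total load = w * L = 6 * 14 = 84 kN
By symmetry, each reaction R = total / 2 = 84 / 2 = 42.0 kN

42.0 kN


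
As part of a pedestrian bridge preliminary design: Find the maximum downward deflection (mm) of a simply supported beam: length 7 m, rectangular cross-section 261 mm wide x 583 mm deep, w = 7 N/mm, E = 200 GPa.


I = 261 * 583^3 / 12 = 4309877492.25 mm^4
L = 7000.0 mm, w = 7 N/mm, E = 200000.0 MPa
delta = 5 * w * L^4 / (384 * E * I)
= 5 * 7 * 7000.0^4 / (384 * 200000.0 * 4309877492.25)
= 0.2539 mm

0.2539 mm


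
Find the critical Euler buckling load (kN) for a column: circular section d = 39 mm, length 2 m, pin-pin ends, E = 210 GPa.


I = pi * d^4 / 64 = 113560.77 mm^4
L = 2000.0 mm
P_cr = pi^2 * E * I / L^2
= 9.8696 * 210000.0 * 113560.77 / 2000.0^2
= 58841.99 N = 58.842 kN

58.842 kN


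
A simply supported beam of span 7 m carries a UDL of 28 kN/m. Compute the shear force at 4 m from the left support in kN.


R_A = w * L / 2 = 28 * 7 / 2 = 98.0 kN
V(x) = R_A - w * x = 98.0 - 28 * 4
= -14.0 kN

-14.0 kN


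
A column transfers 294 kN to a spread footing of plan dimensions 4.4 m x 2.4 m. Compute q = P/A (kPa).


A = 4.4 * 2.4 = 10.56 m^2
q = P / A = 294 / 10.56
= 27.8409 kPa

27.8409 kPa


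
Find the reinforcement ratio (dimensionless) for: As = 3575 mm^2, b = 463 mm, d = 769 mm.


rho = As / (b * d)
= 3575 / (463 * 769)
= 3575 / 356047
= 0.010041 (dimensionless)

0.010041 (dimensionless)


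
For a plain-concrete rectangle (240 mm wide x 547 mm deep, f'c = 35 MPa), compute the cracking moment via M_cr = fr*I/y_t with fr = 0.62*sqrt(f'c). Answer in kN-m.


fr = 0.62 * sqrt(35) = 0.62 * 5.9161 = 3.668 MPa
I = 240 * 547^3 / 12 = 3273346460.0 mm^4
y_t = 273.5 mm
M_cr = fr * I / y_t = 3.668 * 3273346460.0 / 273.5 N-mm
= 43.8996 kN-m

43.8996 kN-m


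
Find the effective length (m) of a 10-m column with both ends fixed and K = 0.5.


L_eff = K * L
= 0.5 * 10
= 5.0 m

5.0 m


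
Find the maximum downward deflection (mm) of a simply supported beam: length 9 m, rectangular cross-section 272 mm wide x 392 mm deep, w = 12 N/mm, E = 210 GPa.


I = 272 * 392^3 / 12 = 1365355861.33 mm^4
L = 9000.0 mm, w = 12 N/mm, E = 210000.0 MPa
delta = 5 * w * L^4 / (384 * E * I)
= 5 * 12 * 9000.0^4 / (384 * 210000.0 * 1365355861.33)
= 3.5754 mm

3.5754 mm


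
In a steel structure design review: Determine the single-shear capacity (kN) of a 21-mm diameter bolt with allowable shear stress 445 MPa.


A = pi * d^2 / 4 = pi * 21^2 / 4 = 346.3606 mm^2
V = f_v * A / 1000 = 445 * 346.3606 / 1000
= 154.1305 kN

154.1305 kN


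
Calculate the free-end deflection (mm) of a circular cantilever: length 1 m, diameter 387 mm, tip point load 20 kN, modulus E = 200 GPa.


I = pi * d^4 / 64 = pi * 387^4 / 64 = 1101067030.83 mm^4
L = 1000.0 mm, P = 20000.0 N, E = 200000.0 MPa
delta = P * L^3 / (3 * E * I)
= 20000.0 * 1000.0^3 / (3 * 200000.0 * 1101067030.83)
= 0.0303 mm

0.0303 mm


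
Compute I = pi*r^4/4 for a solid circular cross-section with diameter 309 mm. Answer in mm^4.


r = d / 2 = 309 / 2 = 154.5 mm
I = pi * r^4 / 4 = pi * 154.5^4 / 4
= 447511104.58 mm^4

447511104.58 mm^4


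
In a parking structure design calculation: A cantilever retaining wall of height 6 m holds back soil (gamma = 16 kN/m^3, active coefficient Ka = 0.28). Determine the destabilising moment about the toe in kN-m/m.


Pa = 0.5 * Ka * gamma * H^2
= 0.5 * 0.28 * 16 * 6^2
= 80.64 kN/m
Arm = H / 3 = 6 / 3 = 2.0 m
Mo = Pa * arm = Pa * H / 3 = 80.64 * 6 / 3 = 161.28 kN-m/m

161.28 kN-m/m


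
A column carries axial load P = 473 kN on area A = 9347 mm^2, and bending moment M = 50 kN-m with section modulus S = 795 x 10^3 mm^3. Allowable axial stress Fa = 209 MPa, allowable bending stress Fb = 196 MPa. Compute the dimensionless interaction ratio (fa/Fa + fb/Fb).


f_a = P / A = 473000.0 / 9347 = 50.6045 MPa
f_b = M / S = 50000000.0 / 795000.0 = 62.8931 MPa
Ratio = f_a / Fa + f_b / Fb
= 50.6045 / 209 + 62.8931 / 196
= 0.563 (dimensionless)

0.563 (dimensionless)


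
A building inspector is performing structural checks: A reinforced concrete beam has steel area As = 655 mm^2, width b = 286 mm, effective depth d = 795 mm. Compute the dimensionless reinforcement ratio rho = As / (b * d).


rho = As / (b * d)
= 655 / (286 * 795)
= 655 / 227370
= 0.002881 (dimensionless)

0.002881 (dimensionless)


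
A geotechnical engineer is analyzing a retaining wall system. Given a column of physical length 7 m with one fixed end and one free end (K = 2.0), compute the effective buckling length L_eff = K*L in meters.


L_eff = K * L
= 2.0 * 7
= 14.0 m

14.0 m


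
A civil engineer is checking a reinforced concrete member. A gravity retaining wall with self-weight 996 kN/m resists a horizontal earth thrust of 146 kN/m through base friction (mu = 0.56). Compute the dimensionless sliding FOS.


Resisting force = mu * W = 0.56 * 996 = 557.76 kN/m
FOS = Resisting / Driving = 557.76 / 146
= 3.8203 (dimensionless)

3.8203 (dimensionless)


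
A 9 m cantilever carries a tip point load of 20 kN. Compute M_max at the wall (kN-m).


For a cantilever with a point load at the free end:
M_max = P * L = 20 * 9 = 180 kN-m

180 kN-m


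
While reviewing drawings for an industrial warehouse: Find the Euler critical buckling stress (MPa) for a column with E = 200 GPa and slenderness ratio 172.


sigma_cr = pi^2 * E / lambda^2
= 9.8696 * 200000.0 / 172^2
= 9.8696 * 200000.0 / 29584
= 66.7226 MPa

66.7226 MPa


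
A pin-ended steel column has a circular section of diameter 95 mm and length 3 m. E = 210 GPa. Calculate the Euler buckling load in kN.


I = pi * d^4 / 64 = 3998198.21 mm^4
L = 3000.0 mm
P_cr = pi^2 * E * I / L^2
= 9.8696 * 210000.0 * 3998198.21 / 3000.0^2
= 920748.14 N = 920.7481 kN

920.7481 kN


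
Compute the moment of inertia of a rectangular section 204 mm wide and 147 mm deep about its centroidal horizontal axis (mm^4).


I = b * h^3 / 12
= 204 * 147^3 / 12
= 204 * 3176523 / 12
= 54000891.0 mm^4

54000891.0 mm^4


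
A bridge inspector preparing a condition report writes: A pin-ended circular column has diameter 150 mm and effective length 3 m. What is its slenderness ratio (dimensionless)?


Radius of gyration r = d / 4 = 150 / 4 = 37.5 mm
L_eff = 3000.0 mm
Slenderness ratio = L / r = 3000.0 / 37.5 = 80.0 (dimensionless)

80.0 (dimensionless)


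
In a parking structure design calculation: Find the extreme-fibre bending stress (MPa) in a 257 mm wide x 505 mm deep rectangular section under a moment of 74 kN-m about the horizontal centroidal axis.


I = b * h^3 / 12 = 257 * 505^3 / 12 = 2758201635.42 mm^4
y = h / 2 = 505 / 2 = 252.5 mm
M = 74 kN-m = 74000000.0 N-mm
sigma = M * y / I = 74000000.0 * 252.5 / 2758201635.42
= 6.77 MPa

6.77 MPa


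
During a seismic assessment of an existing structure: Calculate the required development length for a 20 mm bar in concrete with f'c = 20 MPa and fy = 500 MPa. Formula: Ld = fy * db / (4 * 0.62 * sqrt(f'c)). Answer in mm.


Ld = (fy * db) / (4 * 0.62 * sqrt(f'c))
= (500 * 20) / (4 * 0.62 * sqrt(20))
= 10000 / 11.0909
= 901.64 mm

901.64 mm


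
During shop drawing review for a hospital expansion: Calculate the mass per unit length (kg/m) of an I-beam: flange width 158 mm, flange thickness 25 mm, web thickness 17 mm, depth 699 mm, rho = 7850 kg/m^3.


A_flanges = 2 * 158 * 25 = 7900 mm^2
A_web = (699 - 2 * 25) * 17 = 11033 mm^2
A_total = 7900 + 11033 = 18933 mm^2 = 0.018933 m^2
Weight = rho * A = 7850 * 0.018933 = 148.6241 kg/m

148.6241 kg/m
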